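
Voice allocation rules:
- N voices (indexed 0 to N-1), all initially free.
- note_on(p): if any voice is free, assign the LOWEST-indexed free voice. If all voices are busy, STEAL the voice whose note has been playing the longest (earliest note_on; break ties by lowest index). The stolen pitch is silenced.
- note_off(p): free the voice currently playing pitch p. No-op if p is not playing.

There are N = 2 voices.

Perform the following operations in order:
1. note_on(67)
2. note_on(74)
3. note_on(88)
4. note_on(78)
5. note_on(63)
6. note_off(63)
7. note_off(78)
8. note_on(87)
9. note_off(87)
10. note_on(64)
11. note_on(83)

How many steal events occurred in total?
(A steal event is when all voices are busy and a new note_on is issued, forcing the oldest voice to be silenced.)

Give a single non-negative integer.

Op 1: note_on(67): voice 0 is free -> assigned | voices=[67 -]
Op 2: note_on(74): voice 1 is free -> assigned | voices=[67 74]
Op 3: note_on(88): all voices busy, STEAL voice 0 (pitch 67, oldest) -> assign | voices=[88 74]
Op 4: note_on(78): all voices busy, STEAL voice 1 (pitch 74, oldest) -> assign | voices=[88 78]
Op 5: note_on(63): all voices busy, STEAL voice 0 (pitch 88, oldest) -> assign | voices=[63 78]
Op 6: note_off(63): free voice 0 | voices=[- 78]
Op 7: note_off(78): free voice 1 | voices=[- -]
Op 8: note_on(87): voice 0 is free -> assigned | voices=[87 -]
Op 9: note_off(87): free voice 0 | voices=[- -]
Op 10: note_on(64): voice 0 is free -> assigned | voices=[64 -]
Op 11: note_on(83): voice 1 is free -> assigned | voices=[64 83]

Answer: 3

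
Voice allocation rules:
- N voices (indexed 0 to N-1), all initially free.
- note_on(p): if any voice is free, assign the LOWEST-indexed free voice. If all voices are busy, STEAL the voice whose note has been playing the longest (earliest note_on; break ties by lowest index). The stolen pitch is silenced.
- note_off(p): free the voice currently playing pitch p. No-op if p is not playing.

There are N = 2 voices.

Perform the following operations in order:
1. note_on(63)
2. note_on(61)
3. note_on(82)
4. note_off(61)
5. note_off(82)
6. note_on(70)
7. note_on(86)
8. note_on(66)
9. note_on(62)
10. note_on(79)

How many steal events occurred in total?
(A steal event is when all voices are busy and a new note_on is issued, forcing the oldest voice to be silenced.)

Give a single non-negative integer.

Op 1: note_on(63): voice 0 is free -> assigned | voices=[63 -]
Op 2: note_on(61): voice 1 is free -> assigned | voices=[63 61]
Op 3: note_on(82): all voices busy, STEAL voice 0 (pitch 63, oldest) -> assign | voices=[82 61]
Op 4: note_off(61): free voice 1 | voices=[82 -]
Op 5: note_off(82): free voice 0 | voices=[- -]
Op 6: note_on(70): voice 0 is free -> assigned | voices=[70 -]
Op 7: note_on(86): voice 1 is free -> assigned | voices=[70 86]
Op 8: note_on(66): all voices busy, STEAL voice 0 (pitch 70, oldest) -> assign | voices=[66 86]
Op 9: note_on(62): all voices busy, STEAL voice 1 (pitch 86, oldest) -> assign | voices=[66 62]
Op 10: note_on(79): all voices busy, STEAL voice 0 (pitch 66, oldest) -> assign | voices=[79 62]

Answer: 4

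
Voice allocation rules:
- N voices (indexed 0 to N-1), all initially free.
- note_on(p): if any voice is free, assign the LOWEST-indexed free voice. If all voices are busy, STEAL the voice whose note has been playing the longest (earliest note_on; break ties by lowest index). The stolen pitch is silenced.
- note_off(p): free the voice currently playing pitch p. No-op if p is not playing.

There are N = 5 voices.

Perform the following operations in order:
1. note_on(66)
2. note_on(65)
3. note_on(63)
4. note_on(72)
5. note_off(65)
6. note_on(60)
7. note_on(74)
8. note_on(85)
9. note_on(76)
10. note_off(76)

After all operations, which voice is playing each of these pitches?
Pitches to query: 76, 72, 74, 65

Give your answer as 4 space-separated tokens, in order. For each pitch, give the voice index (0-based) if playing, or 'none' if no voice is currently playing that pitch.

Op 1: note_on(66): voice 0 is free -> assigned | voices=[66 - - - -]
Op 2: note_on(65): voice 1 is free -> assigned | voices=[66 65 - - -]
Op 3: note_on(63): voice 2 is free -> assigned | voices=[66 65 63 - -]
Op 4: note_on(72): voice 3 is free -> assigned | voices=[66 65 63 72 -]
Op 5: note_off(65): free voice 1 | voices=[66 - 63 72 -]
Op 6: note_on(60): voice 1 is free -> assigned | voices=[66 60 63 72 -]
Op 7: note_on(74): voice 4 is free -> assigned | voices=[66 60 63 72 74]
Op 8: note_on(85): all voices busy, STEAL voice 0 (pitch 66, oldest) -> assign | voices=[85 60 63 72 74]
Op 9: note_on(76): all voices busy, STEAL voice 2 (pitch 63, oldest) -> assign | voices=[85 60 76 72 74]
Op 10: note_off(76): free voice 2 | voices=[85 60 - 72 74]

Answer: none 3 4 none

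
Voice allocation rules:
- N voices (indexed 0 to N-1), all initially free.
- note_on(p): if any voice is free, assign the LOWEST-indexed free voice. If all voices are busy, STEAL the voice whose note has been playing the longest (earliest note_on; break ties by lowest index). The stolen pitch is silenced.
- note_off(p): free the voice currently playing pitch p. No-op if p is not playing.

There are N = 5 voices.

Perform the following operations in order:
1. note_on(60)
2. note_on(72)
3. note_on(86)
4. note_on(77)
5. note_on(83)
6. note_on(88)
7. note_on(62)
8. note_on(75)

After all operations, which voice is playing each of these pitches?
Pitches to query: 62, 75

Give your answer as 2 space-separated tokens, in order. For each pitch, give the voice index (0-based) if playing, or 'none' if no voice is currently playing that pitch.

Answer: 1 2

Derivation:
Op 1: note_on(60): voice 0 is free -> assigned | voices=[60 - - - -]
Op 2: note_on(72): voice 1 is free -> assigned | voices=[60 72 - - -]
Op 3: note_on(86): voice 2 is free -> assigned | voices=[60 72 86 - -]
Op 4: note_on(77): voice 3 is free -> assigned | voices=[60 72 86 77 -]
Op 5: note_on(83): voice 4 is free -> assigned | voices=[60 72 86 77 83]
Op 6: note_on(88): all voices busy, STEAL voice 0 (pitch 60, oldest) -> assign | voices=[88 72 86 77 83]
Op 7: note_on(62): all voices busy, STEAL voice 1 (pitch 72, oldest) -> assign | voices=[88 62 86 77 83]
Op 8: note_on(75): all voices busy, STEAL voice 2 (pitch 86, oldest) -> assign | voices=[88 62 75 77 83]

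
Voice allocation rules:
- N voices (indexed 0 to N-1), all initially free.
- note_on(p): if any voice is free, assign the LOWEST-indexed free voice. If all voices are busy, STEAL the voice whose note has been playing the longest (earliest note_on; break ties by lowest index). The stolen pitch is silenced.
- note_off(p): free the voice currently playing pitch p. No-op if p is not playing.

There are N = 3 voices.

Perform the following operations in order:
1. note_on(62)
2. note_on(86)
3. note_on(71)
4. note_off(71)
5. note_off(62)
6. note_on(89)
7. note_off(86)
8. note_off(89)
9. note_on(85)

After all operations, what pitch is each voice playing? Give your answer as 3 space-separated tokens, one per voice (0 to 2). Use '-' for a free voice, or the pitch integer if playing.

Answer: 85 - -

Derivation:
Op 1: note_on(62): voice 0 is free -> assigned | voices=[62 - -]
Op 2: note_on(86): voice 1 is free -> assigned | voices=[62 86 -]
Op 3: note_on(71): voice 2 is free -> assigned | voices=[62 86 71]
Op 4: note_off(71): free voice 2 | voices=[62 86 -]
Op 5: note_off(62): free voice 0 | voices=[- 86 -]
Op 6: note_on(89): voice 0 is free -> assigned | voices=[89 86 -]
Op 7: note_off(86): free voice 1 | voices=[89 - -]
Op 8: note_off(89): free voice 0 | voices=[- - -]
Op 9: note_on(85): voice 0 is free -> assigned | voices=[85 - -]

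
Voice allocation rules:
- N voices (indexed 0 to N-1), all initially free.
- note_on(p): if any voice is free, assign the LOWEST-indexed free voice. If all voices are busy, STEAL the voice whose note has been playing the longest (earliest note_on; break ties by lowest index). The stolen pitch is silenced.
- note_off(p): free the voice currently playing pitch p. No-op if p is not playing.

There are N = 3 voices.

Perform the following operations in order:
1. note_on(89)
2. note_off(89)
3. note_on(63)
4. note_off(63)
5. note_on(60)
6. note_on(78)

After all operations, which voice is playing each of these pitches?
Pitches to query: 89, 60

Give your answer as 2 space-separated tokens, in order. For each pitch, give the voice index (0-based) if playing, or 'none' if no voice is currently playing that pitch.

Op 1: note_on(89): voice 0 is free -> assigned | voices=[89 - -]
Op 2: note_off(89): free voice 0 | voices=[- - -]
Op 3: note_on(63): voice 0 is free -> assigned | voices=[63 - -]
Op 4: note_off(63): free voice 0 | voices=[- - -]
Op 5: note_on(60): voice 0 is free -> assigned | voices=[60 - -]
Op 6: note_on(78): voice 1 is free -> assigned | voices=[60 78 -]

Answer: none 0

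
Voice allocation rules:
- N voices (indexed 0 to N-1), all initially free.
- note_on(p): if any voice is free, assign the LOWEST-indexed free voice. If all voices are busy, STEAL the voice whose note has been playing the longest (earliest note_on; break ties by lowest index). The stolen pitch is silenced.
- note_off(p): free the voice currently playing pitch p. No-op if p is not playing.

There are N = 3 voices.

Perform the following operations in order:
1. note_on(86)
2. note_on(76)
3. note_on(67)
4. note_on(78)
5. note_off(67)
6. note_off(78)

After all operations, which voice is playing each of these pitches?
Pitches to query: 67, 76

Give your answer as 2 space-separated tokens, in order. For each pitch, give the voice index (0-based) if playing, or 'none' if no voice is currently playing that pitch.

Op 1: note_on(86): voice 0 is free -> assigned | voices=[86 - -]
Op 2: note_on(76): voice 1 is free -> assigned | voices=[86 76 -]
Op 3: note_on(67): voice 2 is free -> assigned | voices=[86 76 67]
Op 4: note_on(78): all voices busy, STEAL voice 0 (pitch 86, oldest) -> assign | voices=[78 76 67]
Op 5: note_off(67): free voice 2 | voices=[78 76 -]
Op 6: note_off(78): free voice 0 | voices=[- 76 -]

Answer: none 1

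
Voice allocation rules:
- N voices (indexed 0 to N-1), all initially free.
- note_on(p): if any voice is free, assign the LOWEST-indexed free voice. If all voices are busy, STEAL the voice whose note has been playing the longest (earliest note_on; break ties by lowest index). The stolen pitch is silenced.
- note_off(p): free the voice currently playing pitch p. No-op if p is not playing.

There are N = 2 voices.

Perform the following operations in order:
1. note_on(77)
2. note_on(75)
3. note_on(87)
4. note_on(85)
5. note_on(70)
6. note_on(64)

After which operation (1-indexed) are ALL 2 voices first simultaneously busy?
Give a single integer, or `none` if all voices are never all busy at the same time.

Answer: 2

Derivation:
Op 1: note_on(77): voice 0 is free -> assigned | voices=[77 -]
Op 2: note_on(75): voice 1 is free -> assigned | voices=[77 75]
Op 3: note_on(87): all voices busy, STEAL voice 0 (pitch 77, oldest) -> assign | voices=[87 75]
Op 4: note_on(85): all voices busy, STEAL voice 1 (pitch 75, oldest) -> assign | voices=[87 85]
Op 5: note_on(70): all voices busy, STEAL voice 0 (pitch 87, oldest) -> assign | voices=[70 85]
Op 6: note_on(64): all voices busy, STEAL voice 1 (pitch 85, oldest) -> assign | voices=[70 64]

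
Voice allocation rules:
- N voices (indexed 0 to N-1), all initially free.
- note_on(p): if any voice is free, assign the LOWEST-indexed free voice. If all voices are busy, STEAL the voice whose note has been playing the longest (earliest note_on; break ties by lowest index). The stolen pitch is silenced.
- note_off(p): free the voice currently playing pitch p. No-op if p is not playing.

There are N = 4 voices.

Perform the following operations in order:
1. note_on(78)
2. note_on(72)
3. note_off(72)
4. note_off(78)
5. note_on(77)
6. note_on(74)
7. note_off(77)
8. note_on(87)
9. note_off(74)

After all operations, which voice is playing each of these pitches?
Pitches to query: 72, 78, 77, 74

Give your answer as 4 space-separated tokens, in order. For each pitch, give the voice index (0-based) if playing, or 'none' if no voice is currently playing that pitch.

Answer: none none none none

Derivation:
Op 1: note_on(78): voice 0 is free -> assigned | voices=[78 - - -]
Op 2: note_on(72): voice 1 is free -> assigned | voices=[78 72 - -]
Op 3: note_off(72): free voice 1 | voices=[78 - - -]
Op 4: note_off(78): free voice 0 | voices=[- - - -]
Op 5: note_on(77): voice 0 is free -> assigned | voices=[77 - - -]
Op 6: note_on(74): voice 1 is free -> assigned | voices=[77 74 - -]
Op 7: note_off(77): free voice 0 | voices=[- 74 - -]
Op 8: note_on(87): voice 0 is free -> assigned | voices=[87 74 - -]
Op 9: note_off(74): free voice 1 | voices=[87 - - -]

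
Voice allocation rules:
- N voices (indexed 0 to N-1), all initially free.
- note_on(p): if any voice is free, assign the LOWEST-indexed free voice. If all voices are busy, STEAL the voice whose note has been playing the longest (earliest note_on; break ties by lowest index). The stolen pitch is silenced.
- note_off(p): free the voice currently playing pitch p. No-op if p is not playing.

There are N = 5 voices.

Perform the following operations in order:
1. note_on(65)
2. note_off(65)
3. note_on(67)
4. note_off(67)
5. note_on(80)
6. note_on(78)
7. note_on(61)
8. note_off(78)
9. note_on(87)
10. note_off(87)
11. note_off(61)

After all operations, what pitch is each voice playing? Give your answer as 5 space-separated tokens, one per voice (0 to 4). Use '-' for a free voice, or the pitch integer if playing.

Answer: 80 - - - -

Derivation:
Op 1: note_on(65): voice 0 is free -> assigned | voices=[65 - - - -]
Op 2: note_off(65): free voice 0 | voices=[- - - - -]
Op 3: note_on(67): voice 0 is free -> assigned | voices=[67 - - - -]
Op 4: note_off(67): free voice 0 | voices=[- - - - -]
Op 5: note_on(80): voice 0 is free -> assigned | voices=[80 - - - -]
Op 6: note_on(78): voice 1 is free -> assigned | voices=[80 78 - - -]
Op 7: note_on(61): voice 2 is free -> assigned | voices=[80 78 61 - -]
Op 8: note_off(78): free voice 1 | voices=[80 - 61 - -]
Op 9: note_on(87): voice 1 is free -> assigned | voices=[80 87 61 - -]
Op 10: note_off(87): free voice 1 | voices=[80 - 61 - -]
Op 11: note_off(61): free voice 2 | voices=[80 - - - -]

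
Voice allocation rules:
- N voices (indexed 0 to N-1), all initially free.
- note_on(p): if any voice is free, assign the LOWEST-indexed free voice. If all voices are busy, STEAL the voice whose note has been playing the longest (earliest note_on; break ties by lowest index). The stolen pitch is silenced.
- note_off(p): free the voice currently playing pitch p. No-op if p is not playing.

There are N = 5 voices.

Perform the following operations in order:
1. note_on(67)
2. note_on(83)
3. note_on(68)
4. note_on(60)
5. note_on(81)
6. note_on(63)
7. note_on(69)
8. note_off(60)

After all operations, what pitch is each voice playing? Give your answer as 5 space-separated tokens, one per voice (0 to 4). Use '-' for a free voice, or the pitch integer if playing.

Answer: 63 69 68 - 81

Derivation:
Op 1: note_on(67): voice 0 is free -> assigned | voices=[67 - - - -]
Op 2: note_on(83): voice 1 is free -> assigned | voices=[67 83 - - -]
Op 3: note_on(68): voice 2 is free -> assigned | voices=[67 83 68 - -]
Op 4: note_on(60): voice 3 is free -> assigned | voices=[67 83 68 60 -]
Op 5: note_on(81): voice 4 is free -> assigned | voices=[67 83 68 60 81]
Op 6: note_on(63): all voices busy, STEAL voice 0 (pitch 67, oldest) -> assign | voices=[63 83 68 60 81]
Op 7: note_on(69): all voices busy, STEAL voice 1 (pitch 83, oldest) -> assign | voices=[63 69 68 60 81]
Op 8: note_off(60): free voice 3 | voices=[63 69 68 - 81]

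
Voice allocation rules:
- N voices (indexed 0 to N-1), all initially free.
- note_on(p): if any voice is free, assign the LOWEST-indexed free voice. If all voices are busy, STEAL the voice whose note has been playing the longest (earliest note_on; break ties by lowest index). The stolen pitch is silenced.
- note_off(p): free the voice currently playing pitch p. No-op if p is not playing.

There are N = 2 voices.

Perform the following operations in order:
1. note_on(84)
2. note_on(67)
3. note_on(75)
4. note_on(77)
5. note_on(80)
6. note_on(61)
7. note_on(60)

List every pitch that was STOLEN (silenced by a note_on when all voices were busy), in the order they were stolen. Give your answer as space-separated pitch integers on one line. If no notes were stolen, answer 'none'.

Answer: 84 67 75 77 80

Derivation:
Op 1: note_on(84): voice 0 is free -> assigned | voices=[84 -]
Op 2: note_on(67): voice 1 is free -> assigned | voices=[84 67]
Op 3: note_on(75): all voices busy, STEAL voice 0 (pitch 84, oldest) -> assign | voices=[75 67]
Op 4: note_on(77): all voices busy, STEAL voice 1 (pitch 67, oldest) -> assign | voices=[75 77]
Op 5: note_on(80): all voices busy, STEAL voice 0 (pitch 75, oldest) -> assign | voices=[80 77]
Op 6: note_on(61): all voices busy, STEAL voice 1 (pitch 77, oldest) -> assign | voices=[80 61]
Op 7: note_on(60): all voices busy, STEAL voice 0 (pitch 80, oldest) -> assign | voices=[60 61]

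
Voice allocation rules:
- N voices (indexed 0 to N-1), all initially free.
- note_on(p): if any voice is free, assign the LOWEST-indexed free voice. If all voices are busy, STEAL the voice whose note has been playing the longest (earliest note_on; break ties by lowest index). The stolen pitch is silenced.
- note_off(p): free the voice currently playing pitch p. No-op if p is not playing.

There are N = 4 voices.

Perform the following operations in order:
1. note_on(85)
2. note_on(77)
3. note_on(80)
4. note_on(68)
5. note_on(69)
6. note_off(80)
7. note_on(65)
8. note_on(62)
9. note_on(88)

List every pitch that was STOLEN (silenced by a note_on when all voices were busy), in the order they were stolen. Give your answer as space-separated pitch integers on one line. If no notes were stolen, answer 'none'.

Answer: 85 77 68

Derivation:
Op 1: note_on(85): voice 0 is free -> assigned | voices=[85 - - -]
Op 2: note_on(77): voice 1 is free -> assigned | voices=[85 77 - -]
Op 3: note_on(80): voice 2 is free -> assigned | voices=[85 77 80 -]
Op 4: note_on(68): voice 3 is free -> assigned | voices=[85 77 80 68]
Op 5: note_on(69): all voices busy, STEAL voice 0 (pitch 85, oldest) -> assign | voices=[69 77 80 68]
Op 6: note_off(80): free voice 2 | voices=[69 77 - 68]
Op 7: note_on(65): voice 2 is free -> assigned | voices=[69 77 65 68]
Op 8: note_on(62): all voices busy, STEAL voice 1 (pitch 77, oldest) -> assign | voices=[69 62 65 68]
Op 9: note_on(88): all voices busy, STEAL voice 3 (pitch 68, oldest) -> assign | voices=[69 62 65 88]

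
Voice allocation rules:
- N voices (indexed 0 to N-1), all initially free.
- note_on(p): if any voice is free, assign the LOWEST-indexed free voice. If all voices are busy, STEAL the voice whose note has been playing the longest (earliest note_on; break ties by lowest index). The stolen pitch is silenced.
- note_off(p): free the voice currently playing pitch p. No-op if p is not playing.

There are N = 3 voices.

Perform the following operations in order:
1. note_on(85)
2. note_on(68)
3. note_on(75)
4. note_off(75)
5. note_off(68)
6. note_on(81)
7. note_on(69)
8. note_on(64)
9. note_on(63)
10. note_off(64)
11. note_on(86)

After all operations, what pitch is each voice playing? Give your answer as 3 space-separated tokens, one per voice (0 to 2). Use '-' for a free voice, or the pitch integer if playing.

Op 1: note_on(85): voice 0 is free -> assigned | voices=[85 - -]
Op 2: note_on(68): voice 1 is free -> assigned | voices=[85 68 -]
Op 3: note_on(75): voice 2 is free -> assigned | voices=[85 68 75]
Op 4: note_off(75): free voice 2 | voices=[85 68 -]
Op 5: note_off(68): free voice 1 | voices=[85 - -]
Op 6: note_on(81): voice 1 is free -> assigned | voices=[85 81 -]
Op 7: note_on(69): voice 2 is free -> assigned | voices=[85 81 69]
Op 8: note_on(64): all voices busy, STEAL voice 0 (pitch 85, oldest) -> assign | voices=[64 81 69]
Op 9: note_on(63): all voices busy, STEAL voice 1 (pitch 81, oldest) -> assign | voices=[64 63 69]
Op 10: note_off(64): free voice 0 | voices=[- 63 69]
Op 11: note_on(86): voice 0 is free -> assigned | voices=[86 63 69]

Answer: 86 63 69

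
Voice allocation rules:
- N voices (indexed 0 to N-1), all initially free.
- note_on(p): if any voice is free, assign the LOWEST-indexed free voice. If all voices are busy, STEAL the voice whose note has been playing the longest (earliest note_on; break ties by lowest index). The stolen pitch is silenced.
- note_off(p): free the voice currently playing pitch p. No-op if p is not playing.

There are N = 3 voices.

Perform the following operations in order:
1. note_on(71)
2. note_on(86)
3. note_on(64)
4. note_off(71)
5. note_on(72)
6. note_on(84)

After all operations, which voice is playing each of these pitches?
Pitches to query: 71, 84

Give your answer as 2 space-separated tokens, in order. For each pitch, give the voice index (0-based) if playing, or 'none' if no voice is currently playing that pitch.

Answer: none 1

Derivation:
Op 1: note_on(71): voice 0 is free -> assigned | voices=[71 - -]
Op 2: note_on(86): voice 1 is free -> assigned | voices=[71 86 -]
Op 3: note_on(64): voice 2 is free -> assigned | voices=[71 86 64]
Op 4: note_off(71): free voice 0 | voices=[- 86 64]
Op 5: note_on(72): voice 0 is free -> assigned | voices=[72 86 64]
Op 6: note_on(84): all voices busy, STEAL voice 1 (pitch 86, oldest) -> assign | voices=[72 84 64]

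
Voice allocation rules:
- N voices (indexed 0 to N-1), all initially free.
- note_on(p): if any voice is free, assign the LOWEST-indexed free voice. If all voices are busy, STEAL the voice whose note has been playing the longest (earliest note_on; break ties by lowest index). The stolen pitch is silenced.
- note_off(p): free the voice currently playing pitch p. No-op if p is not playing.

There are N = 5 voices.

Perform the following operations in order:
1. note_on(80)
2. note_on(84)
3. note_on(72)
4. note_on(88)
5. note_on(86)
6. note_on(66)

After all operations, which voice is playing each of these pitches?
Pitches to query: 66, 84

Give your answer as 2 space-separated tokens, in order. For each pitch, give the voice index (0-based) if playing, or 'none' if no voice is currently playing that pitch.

Answer: 0 1

Derivation:
Op 1: note_on(80): voice 0 is free -> assigned | voices=[80 - - - -]
Op 2: note_on(84): voice 1 is free -> assigned | voices=[80 84 - - -]
Op 3: note_on(72): voice 2 is free -> assigned | voices=[80 84 72 - -]
Op 4: note_on(88): voice 3 is free -> assigned | voices=[80 84 72 88 -]
Op 5: note_on(86): voice 4 is free -> assigned | voices=[80 84 72 88 86]
Op 6: note_on(66): all voices busy, STEAL voice 0 (pitch 80, oldest) -> assign | voices=[66 84 72 88 86]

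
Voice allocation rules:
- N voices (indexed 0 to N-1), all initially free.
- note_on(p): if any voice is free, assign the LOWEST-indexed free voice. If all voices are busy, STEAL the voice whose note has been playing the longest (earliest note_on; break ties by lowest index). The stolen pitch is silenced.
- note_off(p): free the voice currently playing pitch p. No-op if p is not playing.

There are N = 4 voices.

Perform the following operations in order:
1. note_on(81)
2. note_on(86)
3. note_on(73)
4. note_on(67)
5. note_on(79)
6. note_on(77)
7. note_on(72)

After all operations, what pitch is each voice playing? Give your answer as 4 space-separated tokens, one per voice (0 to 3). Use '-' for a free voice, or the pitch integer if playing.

Answer: 79 77 72 67

Derivation:
Op 1: note_on(81): voice 0 is free -> assigned | voices=[81 - - -]
Op 2: note_on(86): voice 1 is free -> assigned | voices=[81 86 - -]
Op 3: note_on(73): voice 2 is free -> assigned | voices=[81 86 73 -]
Op 4: note_on(67): voice 3 is free -> assigned | voices=[81 86 73 67]
Op 5: note_on(79): all voices busy, STEAL voice 0 (pitch 81, oldest) -> assign | voices=[79 86 73 67]
Op 6: note_on(77): all voices busy, STEAL voice 1 (pitch 86, oldest) -> assign | voices=[79 77 73 67]
Op 7: note_on(72): all voices busy, STEAL voice 2 (pitch 73, oldest) -> assign | voices=[79 77 72 67]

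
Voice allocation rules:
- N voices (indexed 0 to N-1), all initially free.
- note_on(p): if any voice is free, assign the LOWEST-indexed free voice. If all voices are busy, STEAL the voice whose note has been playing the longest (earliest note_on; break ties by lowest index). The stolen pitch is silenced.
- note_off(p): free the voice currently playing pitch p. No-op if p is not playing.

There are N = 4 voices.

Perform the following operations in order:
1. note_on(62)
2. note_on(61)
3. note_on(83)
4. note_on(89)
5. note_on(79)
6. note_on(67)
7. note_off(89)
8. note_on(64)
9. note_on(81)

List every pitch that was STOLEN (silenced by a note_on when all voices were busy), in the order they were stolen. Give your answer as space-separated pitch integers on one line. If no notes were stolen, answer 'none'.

Op 1: note_on(62): voice 0 is free -> assigned | voices=[62 - - -]
Op 2: note_on(61): voice 1 is free -> assigned | voices=[62 61 - -]
Op 3: note_on(83): voice 2 is free -> assigned | voices=[62 61 83 -]
Op 4: note_on(89): voice 3 is free -> assigned | voices=[62 61 83 89]
Op 5: note_on(79): all voices busy, STEAL voice 0 (pitch 62, oldest) -> assign | voices=[79 61 83 89]
Op 6: note_on(67): all voices busy, STEAL voice 1 (pitch 61, oldest) -> assign | voices=[79 67 83 89]
Op 7: note_off(89): free voice 3 | voices=[79 67 83 -]
Op 8: note_on(64): voice 3 is free -> assigned | voices=[79 67 83 64]
Op 9: note_on(81): all voices busy, STEAL voice 2 (pitch 83, oldest) -> assign | voices=[79 67 81 64]

Answer: 62 61 83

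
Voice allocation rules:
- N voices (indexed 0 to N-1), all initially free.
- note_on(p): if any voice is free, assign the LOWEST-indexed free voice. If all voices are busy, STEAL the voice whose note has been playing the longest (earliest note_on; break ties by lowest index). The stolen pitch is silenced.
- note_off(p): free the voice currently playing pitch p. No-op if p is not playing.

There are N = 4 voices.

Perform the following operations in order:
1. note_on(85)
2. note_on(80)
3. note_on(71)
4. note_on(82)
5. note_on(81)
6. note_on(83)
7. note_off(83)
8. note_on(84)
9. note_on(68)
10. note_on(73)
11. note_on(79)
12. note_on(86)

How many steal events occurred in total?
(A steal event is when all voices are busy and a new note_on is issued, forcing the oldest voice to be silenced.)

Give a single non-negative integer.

Answer: 6

Derivation:
Op 1: note_on(85): voice 0 is free -> assigned | voices=[85 - - -]
Op 2: note_on(80): voice 1 is free -> assigned | voices=[85 80 - -]
Op 3: note_on(71): voice 2 is free -> assigned | voices=[85 80 71 -]
Op 4: note_on(82): voice 3 is free -> assigned | voices=[85 80 71 82]
Op 5: note_on(81): all voices busy, STEAL voice 0 (pitch 85, oldest) -> assign | voices=[81 80 71 82]
Op 6: note_on(83): all voices busy, STEAL voice 1 (pitch 80, oldest) -> assign | voices=[81 83 71 82]
Op 7: note_off(83): free voice 1 | voices=[81 - 71 82]
Op 8: note_on(84): voice 1 is free -> assigned | voices=[81 84 71 82]
Op 9: note_on(68): all voices busy, STEAL voice 2 (pitch 71, oldest) -> assign | voices=[81 84 68 82]
Op 10: note_on(73): all voices busy, STEAL voice 3 (pitch 82, oldest) -> assign | voices=[81 84 68 73]
Op 11: note_on(79): all voices busy, STEAL voice 0 (pitch 81, oldest) -> assign | voices=[79 84 68 73]
Op 12: note_on(86): all voices busy, STEAL voice 1 (pitch 84, oldest) -> assign | voices=[79 86 68 73]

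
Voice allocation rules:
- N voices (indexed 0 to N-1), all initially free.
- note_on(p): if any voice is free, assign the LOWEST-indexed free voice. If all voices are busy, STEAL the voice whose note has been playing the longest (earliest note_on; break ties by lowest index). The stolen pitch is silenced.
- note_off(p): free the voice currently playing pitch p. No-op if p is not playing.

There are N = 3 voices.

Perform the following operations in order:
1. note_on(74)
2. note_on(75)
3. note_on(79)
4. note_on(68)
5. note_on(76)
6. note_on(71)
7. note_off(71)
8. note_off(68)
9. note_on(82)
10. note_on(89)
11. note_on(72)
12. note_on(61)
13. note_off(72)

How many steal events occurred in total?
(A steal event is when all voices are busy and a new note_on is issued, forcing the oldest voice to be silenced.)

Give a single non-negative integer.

Answer: 5

Derivation:
Op 1: note_on(74): voice 0 is free -> assigned | voices=[74 - -]
Op 2: note_on(75): voice 1 is free -> assigned | voices=[74 75 -]
Op 3: note_on(79): voice 2 is free -> assigned | voices=[74 75 79]
Op 4: note_on(68): all voices busy, STEAL voice 0 (pitch 74, oldest) -> assign | voices=[68 75 79]
Op 5: note_on(76): all voices busy, STEAL voice 1 (pitch 75, oldest) -> assign | voices=[68 76 79]
Op 6: note_on(71): all voices busy, STEAL voice 2 (pitch 79, oldest) -> assign | voices=[68 76 71]
Op 7: note_off(71): free voice 2 | voices=[68 76 -]
Op 8: note_off(68): free voice 0 | voices=[- 76 -]
Op 9: note_on(82): voice 0 is free -> assigned | voices=[82 76 -]
Op 10: note_on(89): voice 2 is free -> assigned | voices=[82 76 89]
Op 11: note_on(72): all voices busy, STEAL voice 1 (pitch 76, oldest) -> assign | voices=[82 72 89]
Op 12: note_on(61): all voices busy, STEAL voice 0 (pitch 82, oldest) -> assign | voices=[61 72 89]
Op 13: note_off(72): free voice 1 | voices=[61 - 89]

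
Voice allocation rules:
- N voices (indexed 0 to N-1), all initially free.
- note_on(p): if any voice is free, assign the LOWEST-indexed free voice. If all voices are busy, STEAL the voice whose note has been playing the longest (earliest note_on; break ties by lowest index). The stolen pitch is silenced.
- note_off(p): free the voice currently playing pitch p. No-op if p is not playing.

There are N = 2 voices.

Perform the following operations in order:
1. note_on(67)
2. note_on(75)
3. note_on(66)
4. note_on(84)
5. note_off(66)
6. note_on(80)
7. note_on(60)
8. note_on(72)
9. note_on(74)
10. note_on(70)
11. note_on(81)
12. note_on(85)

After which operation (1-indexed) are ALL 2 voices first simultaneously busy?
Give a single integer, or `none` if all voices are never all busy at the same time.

Answer: 2

Derivation:
Op 1: note_on(67): voice 0 is free -> assigned | voices=[67 -]
Op 2: note_on(75): voice 1 is free -> assigned | voices=[67 75]
Op 3: note_on(66): all voices busy, STEAL voice 0 (pitch 67, oldest) -> assign | voices=[66 75]
Op 4: note_on(84): all voices busy, STEAL voice 1 (pitch 75, oldest) -> assign | voices=[66 84]
Op 5: note_off(66): free voice 0 | voices=[- 84]
Op 6: note_on(80): voice 0 is free -> assigned | voices=[80 84]
Op 7: note_on(60): all voices busy, STEAL voice 1 (pitch 84, oldest) -> assign | voices=[80 60]
Op 8: note_on(72): all voices busy, STEAL voice 0 (pitch 80, oldest) -> assign | voices=[72 60]
Op 9: note_on(74): all voices busy, STEAL voice 1 (pitch 60, oldest) -> assign | voices=[72 74]
Op 10: note_on(70): all voices busy, STEAL voice 0 (pitch 72, oldest) -> assign | voices=[70 74]
Op 11: note_on(81): all voices busy, STEAL voice 1 (pitch 74, oldest) -> assign | voices=[70 81]
Op 12: note_on(85): all voices busy, STEAL voice 0 (pitch 70, oldest) -> assign | voices=[85 81]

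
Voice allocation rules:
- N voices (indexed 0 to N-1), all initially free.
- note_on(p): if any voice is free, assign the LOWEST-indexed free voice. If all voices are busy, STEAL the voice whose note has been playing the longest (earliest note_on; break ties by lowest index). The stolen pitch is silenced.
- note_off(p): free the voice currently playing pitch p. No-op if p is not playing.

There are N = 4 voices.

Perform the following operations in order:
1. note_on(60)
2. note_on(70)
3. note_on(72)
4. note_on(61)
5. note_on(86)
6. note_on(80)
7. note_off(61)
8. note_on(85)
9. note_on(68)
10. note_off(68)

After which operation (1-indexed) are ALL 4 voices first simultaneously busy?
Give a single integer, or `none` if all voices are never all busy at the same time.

Op 1: note_on(60): voice 0 is free -> assigned | voices=[60 - - -]
Op 2: note_on(70): voice 1 is free -> assigned | voices=[60 70 - -]
Op 3: note_on(72): voice 2 is free -> assigned | voices=[60 70 72 -]
Op 4: note_on(61): voice 3 is free -> assigned | voices=[60 70 72 61]
Op 5: note_on(86): all voices busy, STEAL voice 0 (pitch 60, oldest) -> assign | voices=[86 70 72 61]
Op 6: note_on(80): all voices busy, STEAL voice 1 (pitch 70, oldest) -> assign | voices=[86 80 72 61]
Op 7: note_off(61): free voice 3 | voices=[86 80 72 -]
Op 8: note_on(85): voice 3 is free -> assigned | voices=[86 80 72 85]
Op 9: note_on(68): all voices busy, STEAL voice 2 (pitch 72, oldest) -> assign | voices=[86 80 68 85]
Op 10: note_off(68): free voice 2 | voices=[86 80 - 85]

Answer: 4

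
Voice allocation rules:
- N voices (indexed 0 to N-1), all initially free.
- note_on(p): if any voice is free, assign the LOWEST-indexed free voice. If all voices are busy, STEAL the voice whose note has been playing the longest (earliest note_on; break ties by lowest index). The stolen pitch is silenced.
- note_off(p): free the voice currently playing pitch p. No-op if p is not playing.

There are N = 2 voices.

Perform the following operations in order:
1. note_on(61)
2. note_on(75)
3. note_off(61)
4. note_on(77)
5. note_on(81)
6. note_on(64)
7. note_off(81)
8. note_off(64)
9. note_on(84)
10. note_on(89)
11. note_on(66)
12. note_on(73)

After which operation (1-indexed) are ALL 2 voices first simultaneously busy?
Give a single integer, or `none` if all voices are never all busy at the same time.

Answer: 2

Derivation:
Op 1: note_on(61): voice 0 is free -> assigned | voices=[61 -]
Op 2: note_on(75): voice 1 is free -> assigned | voices=[61 75]
Op 3: note_off(61): free voice 0 | voices=[- 75]
Op 4: note_on(77): voice 0 is free -> assigned | voices=[77 75]
Op 5: note_on(81): all voices busy, STEAL voice 1 (pitch 75, oldest) -> assign | voices=[77 81]
Op 6: note_on(64): all voices busy, STEAL voice 0 (pitch 77, oldest) -> assign | voices=[64 81]
Op 7: note_off(81): free voice 1 | voices=[64 -]
Op 8: note_off(64): free voice 0 | voices=[- -]
Op 9: note_on(84): voice 0 is free -> assigned | voices=[84 -]
Op 10: note_on(89): voice 1 is free -> assigned | voices=[84 89]
Op 11: note_on(66): all voices busy, STEAL voice 0 (pitch 84, oldest) -> assign | voices=[66 89]
Op 12: note_on(73): all voices busy, STEAL voice 1 (pitch 89, oldest) -> assign | voices=[66 73]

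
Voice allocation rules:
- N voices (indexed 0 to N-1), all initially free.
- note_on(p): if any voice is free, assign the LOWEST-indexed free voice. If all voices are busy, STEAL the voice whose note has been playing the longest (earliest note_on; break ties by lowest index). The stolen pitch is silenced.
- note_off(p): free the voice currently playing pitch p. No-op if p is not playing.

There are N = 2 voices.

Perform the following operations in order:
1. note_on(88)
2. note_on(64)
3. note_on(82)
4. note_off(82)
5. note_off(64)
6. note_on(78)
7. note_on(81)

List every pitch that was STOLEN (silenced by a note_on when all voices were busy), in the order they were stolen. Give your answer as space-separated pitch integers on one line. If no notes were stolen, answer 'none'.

Op 1: note_on(88): voice 0 is free -> assigned | voices=[88 -]
Op 2: note_on(64): voice 1 is free -> assigned | voices=[88 64]
Op 3: note_on(82): all voices busy, STEAL voice 0 (pitch 88, oldest) -> assign | voices=[82 64]
Op 4: note_off(82): free voice 0 | voices=[- 64]
Op 5: note_off(64): free voice 1 | voices=[- -]
Op 6: note_on(78): voice 0 is free -> assigned | voices=[78 -]
Op 7: note_on(81): voice 1 is free -> assigned | voices=[78 81]

Answer: 88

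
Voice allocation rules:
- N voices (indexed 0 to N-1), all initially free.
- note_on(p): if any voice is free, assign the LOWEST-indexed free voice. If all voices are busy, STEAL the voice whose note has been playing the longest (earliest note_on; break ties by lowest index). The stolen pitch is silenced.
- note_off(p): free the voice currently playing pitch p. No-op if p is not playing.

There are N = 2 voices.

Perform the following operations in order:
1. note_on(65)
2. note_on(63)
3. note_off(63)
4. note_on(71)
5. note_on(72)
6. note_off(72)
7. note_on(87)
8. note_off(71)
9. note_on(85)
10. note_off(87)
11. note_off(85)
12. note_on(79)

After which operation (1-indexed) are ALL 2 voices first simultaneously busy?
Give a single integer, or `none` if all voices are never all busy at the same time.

Answer: 2

Derivation:
Op 1: note_on(65): voice 0 is free -> assigned | voices=[65 -]
Op 2: note_on(63): voice 1 is free -> assigned | voices=[65 63]
Op 3: note_off(63): free voice 1 | voices=[65 -]
Op 4: note_on(71): voice 1 is free -> assigned | voices=[65 71]
Op 5: note_on(72): all voices busy, STEAL voice 0 (pitch 65, oldest) -> assign | voices=[72 71]
Op 6: note_off(72): free voice 0 | voices=[- 71]
Op 7: note_on(87): voice 0 is free -> assigned | voices=[87 71]
Op 8: note_off(71): free voice 1 | voices=[87 -]
Op 9: note_on(85): voice 1 is free -> assigned | voices=[87 85]
Op 10: note_off(87): free voice 0 | voices=[- 85]
Op 11: note_off(85): free voice 1 | voices=[- -]
Op 12: note_on(79): voice 0 is free -> assigned | voices=[79 -]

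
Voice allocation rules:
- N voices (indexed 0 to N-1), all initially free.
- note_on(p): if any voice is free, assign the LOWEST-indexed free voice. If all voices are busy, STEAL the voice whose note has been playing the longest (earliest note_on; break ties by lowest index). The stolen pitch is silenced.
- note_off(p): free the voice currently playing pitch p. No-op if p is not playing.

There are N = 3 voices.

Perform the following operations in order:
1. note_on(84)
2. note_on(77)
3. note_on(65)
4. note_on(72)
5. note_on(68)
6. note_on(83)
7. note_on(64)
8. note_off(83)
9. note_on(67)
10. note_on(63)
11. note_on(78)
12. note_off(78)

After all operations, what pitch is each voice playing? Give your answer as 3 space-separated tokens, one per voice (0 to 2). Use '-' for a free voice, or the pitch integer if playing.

Answer: - 63 67

Derivation:
Op 1: note_on(84): voice 0 is free -> assigned | voices=[84 - -]
Op 2: note_on(77): voice 1 is free -> assigned | voices=[84 77 -]
Op 3: note_on(65): voice 2 is free -> assigned | voices=[84 77 65]
Op 4: note_on(72): all voices busy, STEAL voice 0 (pitch 84, oldest) -> assign | voices=[72 77 65]
Op 5: note_on(68): all voices busy, STEAL voice 1 (pitch 77, oldest) -> assign | voices=[72 68 65]
Op 6: note_on(83): all voices busy, STEAL voice 2 (pitch 65, oldest) -> assign | voices=[72 68 83]
Op 7: note_on(64): all voices busy, STEAL voice 0 (pitch 72, oldest) -> assign | voices=[64 68 83]
Op 8: note_off(83): free voice 2 | voices=[64 68 -]
Op 9: note_on(67): voice 2 is free -> assigned | voices=[64 68 67]
Op 10: note_on(63): all voices busy, STEAL voice 1 (pitch 68, oldest) -> assign | voices=[64 63 67]
Op 11: note_on(78): all voices busy, STEAL voice 0 (pitch 64, oldest) -> assign | voices=[78 63 67]
Op 12: note_off(78): free voice 0 | voices=[- 63 67]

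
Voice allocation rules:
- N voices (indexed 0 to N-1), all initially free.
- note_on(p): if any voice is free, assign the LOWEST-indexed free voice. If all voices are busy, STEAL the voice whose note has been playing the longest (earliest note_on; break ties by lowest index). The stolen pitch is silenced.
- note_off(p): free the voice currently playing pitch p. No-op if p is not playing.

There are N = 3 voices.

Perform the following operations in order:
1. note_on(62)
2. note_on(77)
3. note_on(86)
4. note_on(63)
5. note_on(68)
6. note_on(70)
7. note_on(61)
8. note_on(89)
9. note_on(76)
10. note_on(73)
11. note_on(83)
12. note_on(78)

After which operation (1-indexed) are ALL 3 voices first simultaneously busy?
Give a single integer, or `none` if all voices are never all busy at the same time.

Answer: 3

Derivation:
Op 1: note_on(62): voice 0 is free -> assigned | voices=[62 - -]
Op 2: note_on(77): voice 1 is free -> assigned | voices=[62 77 -]
Op 3: note_on(86): voice 2 is free -> assigned | voices=[62 77 86]
Op 4: note_on(63): all voices busy, STEAL voice 0 (pitch 62, oldest) -> assign | voices=[63 77 86]
Op 5: note_on(68): all voices busy, STEAL voice 1 (pitch 77, oldest) -> assign | voices=[63 68 86]
Op 6: note_on(70): all voices busy, STEAL voice 2 (pitch 86, oldest) -> assign | voices=[63 68 70]
Op 7: note_on(61): all voices busy, STEAL voice 0 (pitch 63, oldest) -> assign | voices=[61 68 70]
Op 8: note_on(89): all voices busy, STEAL voice 1 (pitch 68, oldest) -> assign | voices=[61 89 70]
Op 9: note_on(76): all voices busy, STEAL voice 2 (pitch 70, oldest) -> assign | voices=[61 89 76]
Op 10: note_on(73): all voices busy, STEAL voice 0 (pitch 61, oldest) -> assign | voices=[73 89 76]
Op 11: note_on(83): all voices busy, STEAL voice 1 (pitch 89, oldest) -> assign | voices=[73 83 76]
Op 12: note_on(78): all voices busy, STEAL voice 2 (pitch 76, oldest) -> assign | voices=[73 83 78]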